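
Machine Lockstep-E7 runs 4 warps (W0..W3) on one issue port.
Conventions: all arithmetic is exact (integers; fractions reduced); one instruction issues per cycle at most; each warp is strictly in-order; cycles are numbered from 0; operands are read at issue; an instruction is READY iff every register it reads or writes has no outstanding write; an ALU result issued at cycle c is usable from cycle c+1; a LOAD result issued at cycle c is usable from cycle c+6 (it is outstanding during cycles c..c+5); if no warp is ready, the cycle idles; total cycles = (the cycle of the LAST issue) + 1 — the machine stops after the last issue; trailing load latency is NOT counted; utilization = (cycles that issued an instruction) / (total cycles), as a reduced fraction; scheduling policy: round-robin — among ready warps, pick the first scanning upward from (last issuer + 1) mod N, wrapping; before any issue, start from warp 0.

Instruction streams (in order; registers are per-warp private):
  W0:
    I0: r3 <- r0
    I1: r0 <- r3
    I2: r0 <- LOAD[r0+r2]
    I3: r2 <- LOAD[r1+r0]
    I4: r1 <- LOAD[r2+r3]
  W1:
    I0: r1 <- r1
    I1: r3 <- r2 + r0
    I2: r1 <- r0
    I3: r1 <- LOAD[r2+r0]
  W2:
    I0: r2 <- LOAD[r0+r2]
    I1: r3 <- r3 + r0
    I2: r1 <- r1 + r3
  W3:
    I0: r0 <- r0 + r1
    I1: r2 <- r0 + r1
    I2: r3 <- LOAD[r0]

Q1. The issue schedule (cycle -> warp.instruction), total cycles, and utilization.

cycle 0: W0.I0
cycle 1: W1.I0
cycle 2: W2.I0
cycle 3: W3.I0
cycle 4: W0.I1
cycle 5: W1.I1
cycle 6: W2.I1
cycle 7: W3.I1
cycle 8: W0.I2
cycle 9: W1.I2
cycle 10: W2.I2
cycle 11: W3.I2
cycle 12: W1.I3
cycle 13: idle
cycle 14: W0.I3
cycle 15: idle
cycle 16: idle
cycle 17: idle
cycle 18: idle
cycle 19: idle
cycle 20: W0.I4

Answer: 21 cycles, utilization 5/7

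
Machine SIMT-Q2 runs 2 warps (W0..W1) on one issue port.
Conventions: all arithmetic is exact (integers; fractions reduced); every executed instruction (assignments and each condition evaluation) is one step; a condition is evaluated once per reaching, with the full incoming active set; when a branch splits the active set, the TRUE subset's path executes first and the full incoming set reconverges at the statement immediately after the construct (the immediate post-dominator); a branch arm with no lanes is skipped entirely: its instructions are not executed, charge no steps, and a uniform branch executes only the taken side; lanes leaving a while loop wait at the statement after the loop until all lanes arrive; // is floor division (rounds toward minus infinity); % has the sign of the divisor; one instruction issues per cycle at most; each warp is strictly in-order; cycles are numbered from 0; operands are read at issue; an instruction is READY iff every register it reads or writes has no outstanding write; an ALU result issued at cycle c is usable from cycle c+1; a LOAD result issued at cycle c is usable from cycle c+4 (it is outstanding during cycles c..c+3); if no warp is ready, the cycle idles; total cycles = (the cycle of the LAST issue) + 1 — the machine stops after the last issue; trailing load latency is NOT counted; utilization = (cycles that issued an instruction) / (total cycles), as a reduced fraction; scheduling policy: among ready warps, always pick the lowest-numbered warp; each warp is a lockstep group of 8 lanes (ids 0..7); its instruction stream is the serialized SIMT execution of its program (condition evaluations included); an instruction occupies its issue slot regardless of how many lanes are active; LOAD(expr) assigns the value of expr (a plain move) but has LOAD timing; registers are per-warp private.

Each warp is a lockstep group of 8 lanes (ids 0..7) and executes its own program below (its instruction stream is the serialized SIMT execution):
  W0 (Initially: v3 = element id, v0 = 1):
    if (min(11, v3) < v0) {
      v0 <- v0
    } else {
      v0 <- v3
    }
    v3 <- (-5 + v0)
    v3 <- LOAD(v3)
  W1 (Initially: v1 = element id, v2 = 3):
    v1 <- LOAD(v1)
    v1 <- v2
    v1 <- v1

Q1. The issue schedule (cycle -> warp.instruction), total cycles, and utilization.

cycle 0: W0.I0
cycle 1: W0.I1
cycle 2: W0.I2
cycle 3: W0.I3
cycle 4: W0.I4
cycle 5: W1.I0
cycle 6: idle
cycle 7: idle
cycle 8: idle
cycle 9: W1.I1
cycle 10: W1.I2

Answer: 11 cycles, utilization 8/11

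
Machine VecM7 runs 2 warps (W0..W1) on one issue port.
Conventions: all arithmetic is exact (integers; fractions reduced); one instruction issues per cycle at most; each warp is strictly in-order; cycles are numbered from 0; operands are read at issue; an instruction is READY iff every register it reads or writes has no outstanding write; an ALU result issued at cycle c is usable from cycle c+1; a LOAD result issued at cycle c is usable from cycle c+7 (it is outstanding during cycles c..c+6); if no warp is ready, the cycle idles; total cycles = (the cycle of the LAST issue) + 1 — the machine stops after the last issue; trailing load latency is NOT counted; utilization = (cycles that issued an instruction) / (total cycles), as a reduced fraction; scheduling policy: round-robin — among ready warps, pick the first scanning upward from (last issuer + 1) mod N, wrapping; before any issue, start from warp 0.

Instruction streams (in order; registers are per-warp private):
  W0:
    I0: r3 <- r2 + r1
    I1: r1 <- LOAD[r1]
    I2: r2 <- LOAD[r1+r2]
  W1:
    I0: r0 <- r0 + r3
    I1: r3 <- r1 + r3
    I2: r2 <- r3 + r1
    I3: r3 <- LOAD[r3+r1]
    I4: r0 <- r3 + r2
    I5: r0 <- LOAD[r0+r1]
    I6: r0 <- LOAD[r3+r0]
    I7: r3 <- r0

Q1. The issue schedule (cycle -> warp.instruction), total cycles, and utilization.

cycle 0: W0.I0
cycle 1: W1.I0
cycle 2: W0.I1
cycle 3: W1.I1
cycle 4: W1.I2
cycle 5: W1.I3
cycle 6: idle
cycle 7: idle
cycle 8: idle
cycle 9: W0.I2
cycle 10: idle
cycle 11: idle
cycle 12: W1.I4
cycle 13: W1.I5
cycle 14: idle
cycle 15: idle
cycle 16: idle
cycle 17: idle
cycle 18: idle
cycle 19: idle
cycle 20: W1.I6
cycle 21: idle
cycle 22: idle
cycle 23: idle
cycle 24: idle
cycle 25: idle
cycle 26: idle
cycle 27: W1.I7

Answer: 28 cycles, utilization 11/28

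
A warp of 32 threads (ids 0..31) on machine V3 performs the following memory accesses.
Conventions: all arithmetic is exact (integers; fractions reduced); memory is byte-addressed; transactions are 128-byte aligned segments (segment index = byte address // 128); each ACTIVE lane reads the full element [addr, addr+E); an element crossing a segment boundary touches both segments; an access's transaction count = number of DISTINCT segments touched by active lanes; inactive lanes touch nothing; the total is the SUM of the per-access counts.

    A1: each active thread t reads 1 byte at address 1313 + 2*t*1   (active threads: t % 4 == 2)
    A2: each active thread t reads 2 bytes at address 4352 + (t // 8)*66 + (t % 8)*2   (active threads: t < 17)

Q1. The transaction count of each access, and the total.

A1: 1 transaction
A2: 2 transactions

Answer: 1,2; total 3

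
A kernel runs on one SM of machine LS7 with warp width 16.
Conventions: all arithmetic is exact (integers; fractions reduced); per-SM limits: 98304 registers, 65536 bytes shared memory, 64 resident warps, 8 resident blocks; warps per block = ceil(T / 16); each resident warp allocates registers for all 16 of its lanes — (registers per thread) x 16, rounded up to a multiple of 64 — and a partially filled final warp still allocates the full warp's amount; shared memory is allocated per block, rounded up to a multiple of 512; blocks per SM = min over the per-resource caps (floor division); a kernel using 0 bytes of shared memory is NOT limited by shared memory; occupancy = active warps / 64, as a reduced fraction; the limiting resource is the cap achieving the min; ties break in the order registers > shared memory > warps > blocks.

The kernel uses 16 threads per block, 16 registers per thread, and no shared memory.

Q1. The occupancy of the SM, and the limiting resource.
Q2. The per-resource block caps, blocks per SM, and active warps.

Answer: occupancy 1/8, limited by blocks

registers: 384 blocks
shared memory: no limit (kernel uses none)
warps: 64 blocks
blocks: 8 blocks

Answer: 8 blocks, 8 active warps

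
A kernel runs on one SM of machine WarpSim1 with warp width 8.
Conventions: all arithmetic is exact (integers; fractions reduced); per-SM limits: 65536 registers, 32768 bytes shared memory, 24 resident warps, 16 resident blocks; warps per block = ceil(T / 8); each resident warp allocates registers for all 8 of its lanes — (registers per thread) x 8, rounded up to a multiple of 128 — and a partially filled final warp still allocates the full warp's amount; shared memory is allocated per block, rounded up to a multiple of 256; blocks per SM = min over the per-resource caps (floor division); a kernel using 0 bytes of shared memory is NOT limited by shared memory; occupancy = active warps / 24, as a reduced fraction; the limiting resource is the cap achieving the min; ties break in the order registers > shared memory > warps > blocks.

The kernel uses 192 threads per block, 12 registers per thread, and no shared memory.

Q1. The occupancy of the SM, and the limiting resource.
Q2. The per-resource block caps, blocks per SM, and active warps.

Answer: occupancy 1, limited by warps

registers: 21 blocks
shared memory: no limit (kernel uses none)
warps: 1 block
blocks: 16 blocks

Answer: 1 block, 24 active warps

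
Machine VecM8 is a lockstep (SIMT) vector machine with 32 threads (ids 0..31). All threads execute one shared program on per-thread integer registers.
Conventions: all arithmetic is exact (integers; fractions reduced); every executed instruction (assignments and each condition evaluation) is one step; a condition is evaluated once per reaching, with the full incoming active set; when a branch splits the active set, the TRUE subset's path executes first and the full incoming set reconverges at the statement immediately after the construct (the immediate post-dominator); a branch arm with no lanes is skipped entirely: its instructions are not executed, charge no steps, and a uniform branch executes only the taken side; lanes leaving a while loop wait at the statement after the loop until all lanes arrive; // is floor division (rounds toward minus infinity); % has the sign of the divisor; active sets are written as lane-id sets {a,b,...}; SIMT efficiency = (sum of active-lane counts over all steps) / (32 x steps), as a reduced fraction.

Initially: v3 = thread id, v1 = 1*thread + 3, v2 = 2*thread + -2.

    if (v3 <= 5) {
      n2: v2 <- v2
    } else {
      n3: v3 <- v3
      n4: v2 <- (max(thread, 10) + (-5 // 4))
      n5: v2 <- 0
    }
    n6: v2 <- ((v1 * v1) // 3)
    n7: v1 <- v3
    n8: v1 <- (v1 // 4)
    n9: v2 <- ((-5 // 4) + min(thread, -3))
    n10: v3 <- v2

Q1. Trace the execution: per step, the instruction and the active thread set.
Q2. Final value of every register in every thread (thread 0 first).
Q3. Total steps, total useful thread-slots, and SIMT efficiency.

step 0: eval (v3 <= 5)               {0,1,2,3,4,5,6,7,8,9,10,11,12,13,14,15,16,17,18,19,20,21,22,23,24,25,26,27,28,29,30,31}
step 1: v2 <- v2                     {0,1,2,3,4,5}
step 2: v3 <- v3                     {6,7,8,9,10,11,12,13,14,15,16,17,18,19,20,21,22,23,24,25,26,27,28,29,30,31}
step 3: v2 <- (max(thread, 10) + (-5 // 4)) {6,7,8,9,10,11,12,13,14,15,16,17,18,19,20,21,22,23,24,25,26,27,28,29,30,31}
step 4: v2 <- 0                      {6,7,8,9,10,11,12,13,14,15,16,17,18,19,20,21,22,23,24,25,26,27,28,29,30,31}
step 5: v2 <- ((v1 * v1) // 3)       {0,1,2,3,4,5,6,7,8,9,10,11,12,13,14,15,16,17,18,19,20,21,22,23,24,25,26,27,28,29,30,31}
step 6: v1 <- v3                     {0,1,2,3,4,5,6,7,8,9,10,11,12,13,14,15,16,17,18,19,20,21,22,23,24,25,26,27,28,29,30,31}
step 7: v1 <- (v1 // 4)              {0,1,2,3,4,5,6,7,8,9,10,11,12,13,14,15,16,17,18,19,20,21,22,23,24,25,26,27,28,29,30,31}
step 8: v2 <- ((-5 // 4) + min(thread, -3)) {0,1,2,3,4,5,6,7,8,9,10,11,12,13,14,15,16,17,18,19,20,21,22,23,24,25,26,27,28,29,30,31}
step 9: v3 <- v2                     {0,1,2,3,4,5,6,7,8,9,10,11,12,13,14,15,16,17,18,19,20,21,22,23,24,25,26,27,28,29,30,31}

Answer: 10 steps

v3: -5,-5,-5,-5,-5,-5,-5,-5,-5,-5,-5,-5,-5,-5,-5,-5,-5,-5,-5,-5,-5,-5,-5,-5,-5,-5,-5,-5,-5,-5,-5,-5
v1: 0,0,0,0,1,1,1,1,2,2,2,2,3,3,3,3,4,4,4,4,5,5,5,5,6,6,6,6,7,7,7,7
v2: -5,-5,-5,-5,-5,-5,-5,-5,-5,-5,-5,-5,-5,-5,-5,-5,-5,-5,-5,-5,-5,-5,-5,-5,-5,-5,-5,-5,-5,-5,-5,-5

steps = 10; useful = 276; efficiency = 276/320 = 69/80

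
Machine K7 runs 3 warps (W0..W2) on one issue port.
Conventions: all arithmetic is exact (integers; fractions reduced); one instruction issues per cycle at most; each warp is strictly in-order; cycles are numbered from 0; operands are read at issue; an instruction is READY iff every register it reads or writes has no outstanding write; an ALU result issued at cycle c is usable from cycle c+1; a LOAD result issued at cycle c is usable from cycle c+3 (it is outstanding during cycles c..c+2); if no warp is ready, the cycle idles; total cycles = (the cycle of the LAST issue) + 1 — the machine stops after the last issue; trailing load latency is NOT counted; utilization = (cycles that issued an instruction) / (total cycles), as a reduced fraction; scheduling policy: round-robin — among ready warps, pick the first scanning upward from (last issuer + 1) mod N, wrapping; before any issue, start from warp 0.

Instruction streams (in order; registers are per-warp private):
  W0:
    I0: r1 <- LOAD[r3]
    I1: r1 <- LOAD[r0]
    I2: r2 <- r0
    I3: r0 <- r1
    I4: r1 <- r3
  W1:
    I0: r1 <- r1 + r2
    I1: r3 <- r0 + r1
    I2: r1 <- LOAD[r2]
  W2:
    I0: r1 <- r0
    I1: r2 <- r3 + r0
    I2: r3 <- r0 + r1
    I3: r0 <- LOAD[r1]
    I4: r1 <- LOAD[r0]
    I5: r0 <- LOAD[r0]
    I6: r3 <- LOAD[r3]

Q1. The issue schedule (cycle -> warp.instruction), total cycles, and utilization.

cycle 0: W0.I0
cycle 1: W1.I0
cycle 2: W2.I0
cycle 3: W0.I1
cycle 4: W1.I1
cycle 5: W2.I1
cycle 6: W0.I2
cycle 7: W1.I2
cycle 8: W2.I2
cycle 9: W0.I3
cycle 10: W2.I3
cycle 11: W0.I4
cycle 12: idle
cycle 13: W2.I4
cycle 14: W2.I5
cycle 15: W2.I6

Answer: 16 cycles, utilization 15/16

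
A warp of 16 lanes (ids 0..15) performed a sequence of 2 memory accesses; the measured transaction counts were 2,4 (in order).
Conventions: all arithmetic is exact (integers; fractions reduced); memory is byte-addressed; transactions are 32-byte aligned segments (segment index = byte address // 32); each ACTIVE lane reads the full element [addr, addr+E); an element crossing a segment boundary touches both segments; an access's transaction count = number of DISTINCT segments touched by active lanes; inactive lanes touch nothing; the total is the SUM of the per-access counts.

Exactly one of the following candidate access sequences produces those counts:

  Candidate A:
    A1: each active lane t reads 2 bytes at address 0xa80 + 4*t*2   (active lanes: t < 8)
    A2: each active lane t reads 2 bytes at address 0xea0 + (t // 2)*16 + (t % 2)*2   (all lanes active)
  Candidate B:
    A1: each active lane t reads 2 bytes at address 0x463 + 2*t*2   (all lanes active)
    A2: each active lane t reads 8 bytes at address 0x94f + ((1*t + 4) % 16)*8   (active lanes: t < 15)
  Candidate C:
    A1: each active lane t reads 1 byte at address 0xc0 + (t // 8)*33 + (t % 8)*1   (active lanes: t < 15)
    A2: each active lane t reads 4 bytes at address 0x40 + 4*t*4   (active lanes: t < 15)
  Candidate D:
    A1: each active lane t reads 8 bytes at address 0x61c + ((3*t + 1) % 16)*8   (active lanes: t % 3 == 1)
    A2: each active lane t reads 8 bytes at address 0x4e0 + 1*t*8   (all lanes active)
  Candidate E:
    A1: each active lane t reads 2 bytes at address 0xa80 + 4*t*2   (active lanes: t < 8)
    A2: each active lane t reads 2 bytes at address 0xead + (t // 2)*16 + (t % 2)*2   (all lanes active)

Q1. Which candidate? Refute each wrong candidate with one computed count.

B: A1 gives 3 transactions, not 2
C: A2 gives 8 transactions, not 4
D: A1 gives 4 transactions, not 2
E: A2 gives 5 transactions, not 4
A: all counts match (2,4)

Answer: A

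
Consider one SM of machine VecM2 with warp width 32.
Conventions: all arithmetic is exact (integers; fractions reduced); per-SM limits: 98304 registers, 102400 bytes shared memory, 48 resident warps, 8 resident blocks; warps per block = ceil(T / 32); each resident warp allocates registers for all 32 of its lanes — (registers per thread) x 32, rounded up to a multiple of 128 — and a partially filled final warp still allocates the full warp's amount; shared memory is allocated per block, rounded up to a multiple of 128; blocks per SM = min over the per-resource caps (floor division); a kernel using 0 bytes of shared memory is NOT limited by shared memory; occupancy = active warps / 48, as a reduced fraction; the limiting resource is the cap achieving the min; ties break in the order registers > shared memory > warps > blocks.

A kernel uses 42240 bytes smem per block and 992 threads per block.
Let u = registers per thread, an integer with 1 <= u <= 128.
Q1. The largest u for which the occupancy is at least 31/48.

Answer: u = 96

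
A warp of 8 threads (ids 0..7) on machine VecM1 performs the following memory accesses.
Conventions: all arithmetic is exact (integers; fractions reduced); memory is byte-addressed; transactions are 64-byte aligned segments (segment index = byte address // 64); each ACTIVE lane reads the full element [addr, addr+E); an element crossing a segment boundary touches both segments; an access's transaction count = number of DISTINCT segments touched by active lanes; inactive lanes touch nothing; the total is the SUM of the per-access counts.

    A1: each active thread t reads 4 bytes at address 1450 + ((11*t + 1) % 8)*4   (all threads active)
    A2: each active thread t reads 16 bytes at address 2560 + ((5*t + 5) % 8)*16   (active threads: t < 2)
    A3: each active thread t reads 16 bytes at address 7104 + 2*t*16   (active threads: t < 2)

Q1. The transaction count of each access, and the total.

A1: 2 transactions
A2: 2 transactions
A3: 1 transaction

Answer: 2,2,1; total 5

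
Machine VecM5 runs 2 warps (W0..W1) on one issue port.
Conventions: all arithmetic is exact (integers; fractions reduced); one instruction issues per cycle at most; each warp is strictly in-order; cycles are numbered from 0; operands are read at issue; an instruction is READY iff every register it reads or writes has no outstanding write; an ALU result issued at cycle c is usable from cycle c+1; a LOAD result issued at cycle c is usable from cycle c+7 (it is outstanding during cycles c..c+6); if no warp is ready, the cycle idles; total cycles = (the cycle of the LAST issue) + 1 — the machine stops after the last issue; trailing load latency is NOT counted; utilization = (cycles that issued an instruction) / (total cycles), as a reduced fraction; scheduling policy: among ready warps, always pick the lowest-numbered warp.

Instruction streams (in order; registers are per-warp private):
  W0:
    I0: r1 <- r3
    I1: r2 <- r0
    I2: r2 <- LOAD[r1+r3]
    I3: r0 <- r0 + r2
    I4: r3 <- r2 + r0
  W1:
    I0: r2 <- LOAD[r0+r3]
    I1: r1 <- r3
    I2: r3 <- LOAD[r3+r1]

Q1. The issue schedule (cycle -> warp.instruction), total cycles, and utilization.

cycle 0: W0.I0
cycle 1: W0.I1
cycle 2: W0.I2
cycle 3: W1.I0
cycle 4: W1.I1
cycle 5: W1.I2
cycle 6: idle
cycle 7: idle
cycle 8: idle
cycle 9: W0.I3
cycle 10: W0.I4

Answer: 11 cycles, utilization 8/11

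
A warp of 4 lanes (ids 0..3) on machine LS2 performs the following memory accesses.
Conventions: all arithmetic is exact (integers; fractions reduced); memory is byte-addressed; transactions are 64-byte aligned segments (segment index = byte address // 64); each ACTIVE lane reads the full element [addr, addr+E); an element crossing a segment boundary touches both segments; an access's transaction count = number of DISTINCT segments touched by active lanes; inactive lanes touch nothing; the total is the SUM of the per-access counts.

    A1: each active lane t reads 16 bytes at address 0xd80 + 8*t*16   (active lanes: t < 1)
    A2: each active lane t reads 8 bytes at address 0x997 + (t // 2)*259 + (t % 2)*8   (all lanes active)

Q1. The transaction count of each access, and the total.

A1: 1 transaction
A2: 2 transactions

Answer: 1,2; total 3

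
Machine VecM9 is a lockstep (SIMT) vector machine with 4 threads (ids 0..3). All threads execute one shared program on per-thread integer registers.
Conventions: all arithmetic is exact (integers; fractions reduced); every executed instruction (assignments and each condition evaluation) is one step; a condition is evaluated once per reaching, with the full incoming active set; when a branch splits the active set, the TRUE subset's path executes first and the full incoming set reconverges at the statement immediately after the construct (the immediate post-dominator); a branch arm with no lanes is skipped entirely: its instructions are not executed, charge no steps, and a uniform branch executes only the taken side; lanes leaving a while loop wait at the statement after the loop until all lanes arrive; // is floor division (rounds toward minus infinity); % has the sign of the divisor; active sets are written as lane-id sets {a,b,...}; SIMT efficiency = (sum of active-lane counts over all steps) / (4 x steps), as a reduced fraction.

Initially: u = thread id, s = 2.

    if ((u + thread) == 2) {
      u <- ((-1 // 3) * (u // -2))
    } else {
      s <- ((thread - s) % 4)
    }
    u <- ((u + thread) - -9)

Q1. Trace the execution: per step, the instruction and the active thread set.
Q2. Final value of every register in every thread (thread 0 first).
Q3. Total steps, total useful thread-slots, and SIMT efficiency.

step 0: eval ((u + thread) == 2)     {0,1,2,3}
step 1: u <- ((-1 // 3) * (u // -2)) {1}
step 2: s <- ((thread - s) % 4)      {0,2,3}
step 3: u <- ((u + thread) - -9)     {0,1,2,3}

Answer: 4 steps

u: 9,11,13,15
s: 2,2,0,1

steps = 4; useful = 12; efficiency = 12/16 = 3/4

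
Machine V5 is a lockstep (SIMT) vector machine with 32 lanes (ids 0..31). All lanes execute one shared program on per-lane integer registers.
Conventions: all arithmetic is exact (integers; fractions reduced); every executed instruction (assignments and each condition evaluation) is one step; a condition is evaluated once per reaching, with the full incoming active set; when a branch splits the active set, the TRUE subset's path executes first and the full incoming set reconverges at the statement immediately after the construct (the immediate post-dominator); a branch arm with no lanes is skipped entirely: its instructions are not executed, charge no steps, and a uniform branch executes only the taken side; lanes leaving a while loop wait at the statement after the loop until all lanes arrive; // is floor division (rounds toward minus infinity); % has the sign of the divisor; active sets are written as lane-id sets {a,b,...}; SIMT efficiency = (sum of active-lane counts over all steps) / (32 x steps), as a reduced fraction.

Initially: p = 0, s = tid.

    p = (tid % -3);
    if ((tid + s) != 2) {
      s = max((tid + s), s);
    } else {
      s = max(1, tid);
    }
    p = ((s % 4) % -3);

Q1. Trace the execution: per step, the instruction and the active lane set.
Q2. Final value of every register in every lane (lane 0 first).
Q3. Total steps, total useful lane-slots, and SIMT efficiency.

step 0: p <- (tid % -3)              {0,1,2,3,4,5,6,7,8,9,10,11,12,13,14,15,16,17,18,19,20,21,22,23,24,25,26,27,28,29,30,31}
step 1: eval ((tid + s) != 2)        {0,1,2,3,4,5,6,7,8,9,10,11,12,13,14,15,16,17,18,19,20,21,22,23,24,25,26,27,28,29,30,31}
step 2: s <- max((tid + s), s)       {0,2,3,4,5,6,7,8,9,10,11,12,13,14,15,16,17,18,19,20,21,22,23,24,25,26,27,28,29,30,31}
step 3: s <- max(1, tid)             {1}
step 4: p <- ((s % 4) % -3)          {0,1,2,3,4,5,6,7,8,9,10,11,12,13,14,15,16,17,18,19,20,21,22,23,24,25,26,27,28,29,30,31}

Answer: 5 steps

p: 0,-2,0,-1,0,-1,0,-1,0,-1,0,-1,0,-1,0,-1,0,-1,0,-1,0,-1,0,-1,0,-1,0,-1,0,-1,0,-1
s: 0,1,4,6,8,10,12,14,16,18,20,22,24,26,28,30,32,34,36,38,40,42,44,46,48,50,52,54,56,58,60,62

steps = 5; useful = 128; efficiency = 128/160 = 4/5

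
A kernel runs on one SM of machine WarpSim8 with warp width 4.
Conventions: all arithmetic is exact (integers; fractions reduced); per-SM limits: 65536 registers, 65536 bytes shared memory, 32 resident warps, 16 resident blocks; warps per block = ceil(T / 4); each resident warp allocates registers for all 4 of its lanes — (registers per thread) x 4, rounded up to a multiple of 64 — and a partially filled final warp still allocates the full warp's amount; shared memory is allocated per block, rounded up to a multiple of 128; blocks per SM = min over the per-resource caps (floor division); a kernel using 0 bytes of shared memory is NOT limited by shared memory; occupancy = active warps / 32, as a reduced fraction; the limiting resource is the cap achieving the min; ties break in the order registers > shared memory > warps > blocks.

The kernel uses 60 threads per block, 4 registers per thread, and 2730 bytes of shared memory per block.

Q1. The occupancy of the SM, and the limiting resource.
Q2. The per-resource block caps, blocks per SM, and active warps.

Answer: occupancy 15/16, limited by warps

registers: 68 blocks
shared memory: 23 blocks
warps: 2 blocks
blocks: 16 blocks

Answer: 2 blocks, 30 active warps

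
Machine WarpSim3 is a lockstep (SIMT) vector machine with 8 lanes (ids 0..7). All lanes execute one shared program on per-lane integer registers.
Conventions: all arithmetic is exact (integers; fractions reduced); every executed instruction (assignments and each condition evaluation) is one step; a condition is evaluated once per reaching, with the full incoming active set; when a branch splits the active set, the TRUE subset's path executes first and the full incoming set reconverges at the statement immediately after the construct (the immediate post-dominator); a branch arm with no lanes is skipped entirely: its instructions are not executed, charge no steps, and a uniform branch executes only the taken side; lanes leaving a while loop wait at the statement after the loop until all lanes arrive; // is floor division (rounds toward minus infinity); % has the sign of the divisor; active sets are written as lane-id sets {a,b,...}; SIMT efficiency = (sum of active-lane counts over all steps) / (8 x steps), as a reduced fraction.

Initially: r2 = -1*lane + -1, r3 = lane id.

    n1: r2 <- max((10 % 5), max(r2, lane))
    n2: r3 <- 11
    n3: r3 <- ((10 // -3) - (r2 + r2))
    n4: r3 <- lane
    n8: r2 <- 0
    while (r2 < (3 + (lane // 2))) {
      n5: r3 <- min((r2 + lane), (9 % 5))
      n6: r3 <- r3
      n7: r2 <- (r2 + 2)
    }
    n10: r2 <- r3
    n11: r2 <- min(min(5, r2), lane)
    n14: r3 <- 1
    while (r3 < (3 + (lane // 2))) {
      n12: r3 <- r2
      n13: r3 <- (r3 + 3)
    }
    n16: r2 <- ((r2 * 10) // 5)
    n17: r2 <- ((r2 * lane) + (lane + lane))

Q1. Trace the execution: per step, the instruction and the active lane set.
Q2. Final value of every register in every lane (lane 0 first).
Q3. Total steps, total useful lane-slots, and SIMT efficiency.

step 0: r2 <- max((10 % 5), max(r2, lane)) {0,1,2,3,4,5,6,7}
step 1: r3 <- 11                     {0,1,2,3,4,5,6,7}
step 2: r3 <- ((10 // -3) - (r2 + r2)) {0,1,2,3,4,5,6,7}
step 3: r3 <- lane                   {0,1,2,3,4,5,6,7}
step 4: r2 <- 0                      {0,1,2,3,4,5,6,7}
step 5: eval (r2 < (3 + (lane // 2))) {0,1,2,3,4,5,6,7}
step 6: r3 <- min((r2 + lane), (9 % 5)) {0,1,2,3,4,5,6,7}
step 7: r3 <- r3                     {0,1,2,3,4,5,6,7}
step 8: r2 <- (r2 + 2)               {0,1,2,3,4,5,6,7}
step 9: eval (r2 < (3 + (lane // 2))) {0,1,2,3,4,5,6,7}
step 10: r3 <- min((r2 + lane), (9 % 5)) {0,1,2,3,4,5,6,7}
step 11: r3 <- r3                     {0,1,2,3,4,5,6,7}
step 12: r2 <- (r2 + 2)               {0,1,2,3,4,5,6,7}
step 13: eval (r2 < (3 + (lane // 2))) {0,1,2,3,4,5,6,7}
step 14: r3 <- min((r2 + lane), (9 % 5)) {4,5,6,7}
step 15: r3 <- r3                     {4,5,6,7}
step 16: r2 <- (r2 + 2)               {4,5,6,7}
step 17: eval (r2 < (3 + (lane // 2))) {4,5,6,7}
step 18: r2 <- r3                     {0,1,2,3,4,5,6,7}
step 19: r2 <- min(min(5, r2), lane)  {0,1,2,3,4,5,6,7}
step 20: r3 <- 1                      {0,1,2,3,4,5,6,7}
step 21: eval (r3 < (3 + (lane // 2))) {0,1,2,3,4,5,6,7}
step 22: r3 <- r2                     {0,1,2,3,4,5,6,7}
step 23: r3 <- (r3 + 3)               {0,1,2,3,4,5,6,7}
step 24: eval (r3 < (3 + (lane // 2))) {0,1,2,3,4,5,6,7}
step 25: r2 <- ((r2 * 10) // 5)       {0,1,2,3,4,5,6,7}
step 26: r2 <- ((r2 * lane) + (lane + lane)) {0,1,2,3,4,5,6,7}

Answer: 27 steps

r2: 0,4,12,24,40,50,60,70
r3: 3,4,5,6,7,7,7,7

steps = 27; useful = 200; efficiency = 200/216 = 25/27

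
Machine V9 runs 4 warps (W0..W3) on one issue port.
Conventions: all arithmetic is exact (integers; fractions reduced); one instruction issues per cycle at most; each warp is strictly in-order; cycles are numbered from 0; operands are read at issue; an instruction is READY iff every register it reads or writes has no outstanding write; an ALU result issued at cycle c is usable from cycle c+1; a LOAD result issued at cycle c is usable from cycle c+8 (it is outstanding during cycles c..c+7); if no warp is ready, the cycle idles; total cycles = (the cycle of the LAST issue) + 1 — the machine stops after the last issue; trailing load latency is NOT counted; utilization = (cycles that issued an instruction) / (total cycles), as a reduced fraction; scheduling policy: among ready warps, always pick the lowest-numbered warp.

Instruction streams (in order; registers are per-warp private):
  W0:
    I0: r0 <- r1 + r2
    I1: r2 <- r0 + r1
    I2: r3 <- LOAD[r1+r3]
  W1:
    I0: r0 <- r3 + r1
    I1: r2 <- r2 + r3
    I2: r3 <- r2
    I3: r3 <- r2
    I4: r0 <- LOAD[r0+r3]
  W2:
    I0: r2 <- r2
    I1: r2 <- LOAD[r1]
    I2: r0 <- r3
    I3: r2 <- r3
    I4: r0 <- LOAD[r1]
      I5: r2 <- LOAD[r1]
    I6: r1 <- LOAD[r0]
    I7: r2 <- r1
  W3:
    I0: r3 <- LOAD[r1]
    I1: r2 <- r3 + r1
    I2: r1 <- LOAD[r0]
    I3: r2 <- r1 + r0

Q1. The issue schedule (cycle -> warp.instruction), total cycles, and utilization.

cycle 0: W0.I0
cycle 1: W0.I1
cycle 2: W0.I2
cycle 3: W1.I0
cycle 4: W1.I1
cycle 5: W1.I2
cycle 6: W1.I3
cycle 7: W1.I4
cycle 8: W2.I0
cycle 9: W2.I1
cycle 10: W2.I2
cycle 11: W3.I0
cycle 12: idle
cycle 13: idle
cycle 14: idle
cycle 15: idle
cycle 16: idle
cycle 17: W2.I3
cycle 18: W2.I4
cycle 19: W2.I5
cycle 20: W3.I1
cycle 21: W3.I2
cycle 22: idle
cycle 23: idle
cycle 24: idle
cycle 25: idle
cycle 26: W2.I6
cycle 27: idle
cycle 28: idle
cycle 29: W3.I3
cycle 30: idle
cycle 31: idle
cycle 32: idle
cycle 33: idle
cycle 34: W2.I7

Answer: 35 cycles, utilization 4/7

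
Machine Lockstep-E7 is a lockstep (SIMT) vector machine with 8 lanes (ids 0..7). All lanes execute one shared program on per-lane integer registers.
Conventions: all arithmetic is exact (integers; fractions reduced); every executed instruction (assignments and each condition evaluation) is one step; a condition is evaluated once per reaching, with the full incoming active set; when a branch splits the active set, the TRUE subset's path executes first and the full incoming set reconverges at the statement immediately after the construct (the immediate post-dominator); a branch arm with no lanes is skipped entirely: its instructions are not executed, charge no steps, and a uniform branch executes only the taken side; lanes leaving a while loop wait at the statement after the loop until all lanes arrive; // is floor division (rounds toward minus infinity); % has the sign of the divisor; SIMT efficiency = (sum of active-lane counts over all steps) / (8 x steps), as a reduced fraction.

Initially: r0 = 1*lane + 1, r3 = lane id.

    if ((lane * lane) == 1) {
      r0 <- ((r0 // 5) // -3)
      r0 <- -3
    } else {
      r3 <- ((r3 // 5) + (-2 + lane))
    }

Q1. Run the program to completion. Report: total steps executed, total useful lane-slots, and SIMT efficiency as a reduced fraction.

Answer: 4 steps, 17 useful, 17/32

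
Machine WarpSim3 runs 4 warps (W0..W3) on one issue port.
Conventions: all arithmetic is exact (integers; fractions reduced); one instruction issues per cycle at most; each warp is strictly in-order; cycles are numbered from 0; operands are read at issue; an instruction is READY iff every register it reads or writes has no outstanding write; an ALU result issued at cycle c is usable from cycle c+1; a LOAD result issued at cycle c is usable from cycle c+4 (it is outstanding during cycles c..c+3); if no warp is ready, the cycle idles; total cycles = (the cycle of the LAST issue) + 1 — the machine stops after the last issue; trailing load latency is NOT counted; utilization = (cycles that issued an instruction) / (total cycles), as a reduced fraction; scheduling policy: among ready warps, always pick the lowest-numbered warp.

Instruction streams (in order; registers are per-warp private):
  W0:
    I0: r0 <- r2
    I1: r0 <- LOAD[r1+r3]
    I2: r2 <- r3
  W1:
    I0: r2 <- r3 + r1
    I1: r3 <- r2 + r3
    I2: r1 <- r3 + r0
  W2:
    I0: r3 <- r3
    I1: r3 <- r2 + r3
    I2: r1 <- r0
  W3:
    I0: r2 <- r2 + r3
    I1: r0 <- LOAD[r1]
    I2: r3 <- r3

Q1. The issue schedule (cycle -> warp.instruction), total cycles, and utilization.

cycle 0: W0.I0
cycle 1: W0.I1
cycle 2: W0.I2
cycle 3: W1.I0
cycle 4: W1.I1
cycle 5: W1.I2
cycle 6: W2.I0
cycle 7: W2.I1
cycle 8: W2.I2
cycle 9: W3.I0
cycle 10: W3.I1
cycle 11: W3.I2

Answer: 12 cycles, utilization 1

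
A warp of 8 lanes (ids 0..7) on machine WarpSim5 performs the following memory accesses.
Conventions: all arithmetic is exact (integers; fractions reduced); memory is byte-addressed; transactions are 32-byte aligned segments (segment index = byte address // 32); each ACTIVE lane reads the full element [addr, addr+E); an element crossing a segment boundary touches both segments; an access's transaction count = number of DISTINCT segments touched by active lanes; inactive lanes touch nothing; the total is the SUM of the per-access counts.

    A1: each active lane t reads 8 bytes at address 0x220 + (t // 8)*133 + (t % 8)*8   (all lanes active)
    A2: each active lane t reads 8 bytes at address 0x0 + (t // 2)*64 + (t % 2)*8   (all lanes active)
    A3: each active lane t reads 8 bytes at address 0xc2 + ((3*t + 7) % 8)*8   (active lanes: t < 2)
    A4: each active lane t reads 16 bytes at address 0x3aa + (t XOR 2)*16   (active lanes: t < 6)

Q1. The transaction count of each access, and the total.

A1: 2 transactions
A2: 4 transactions
A3: 3 transactions
A4: 5 transactions

Answer: 2,4,3,5; total 14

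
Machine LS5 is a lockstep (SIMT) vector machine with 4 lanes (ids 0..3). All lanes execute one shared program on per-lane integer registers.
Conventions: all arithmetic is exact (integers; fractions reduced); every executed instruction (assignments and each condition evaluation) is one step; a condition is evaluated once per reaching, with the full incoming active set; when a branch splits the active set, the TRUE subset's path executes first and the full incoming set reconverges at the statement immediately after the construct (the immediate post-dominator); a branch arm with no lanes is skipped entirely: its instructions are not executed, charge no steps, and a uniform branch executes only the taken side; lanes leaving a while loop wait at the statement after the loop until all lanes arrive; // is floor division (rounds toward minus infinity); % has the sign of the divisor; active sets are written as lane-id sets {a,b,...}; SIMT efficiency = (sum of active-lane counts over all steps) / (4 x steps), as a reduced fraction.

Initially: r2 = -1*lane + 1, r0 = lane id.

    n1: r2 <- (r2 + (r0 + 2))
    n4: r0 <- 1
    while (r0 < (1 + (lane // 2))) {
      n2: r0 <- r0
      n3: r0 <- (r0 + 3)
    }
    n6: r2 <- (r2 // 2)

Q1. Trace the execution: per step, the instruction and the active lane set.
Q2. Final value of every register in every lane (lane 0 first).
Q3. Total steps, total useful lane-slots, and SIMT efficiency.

step 0: r2 <- (r2 + (r0 + 2))        {0,1,2,3}
step 1: r0 <- 1                      {0,1,2,3}
step 2: eval (r0 < (1 + (lane // 2))) {0,1,2,3}
step 3: r0 <- r0                     {2,3}
step 4: r0 <- (r0 + 3)               {2,3}
step 5: eval (r0 < (1 + (lane // 2))) {2,3}
step 6: r2 <- (r2 // 2)              {0,1,2,3}

Answer: 7 steps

r2: 1,1,1,1
r0: 1,1,4,4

steps = 7; useful = 22; efficiency = 22/28 = 11/14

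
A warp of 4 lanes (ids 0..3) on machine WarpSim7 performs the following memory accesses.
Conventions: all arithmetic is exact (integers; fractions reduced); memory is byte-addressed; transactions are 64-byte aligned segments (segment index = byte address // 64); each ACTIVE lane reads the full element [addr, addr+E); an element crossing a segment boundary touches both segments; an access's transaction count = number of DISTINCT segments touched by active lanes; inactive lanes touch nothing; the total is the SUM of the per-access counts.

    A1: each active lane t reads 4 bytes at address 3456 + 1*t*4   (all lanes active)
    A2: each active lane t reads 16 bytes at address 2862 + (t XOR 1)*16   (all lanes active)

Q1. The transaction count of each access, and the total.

A1: 1 transaction
A2: 2 transactions

Answer: 1,2; total 3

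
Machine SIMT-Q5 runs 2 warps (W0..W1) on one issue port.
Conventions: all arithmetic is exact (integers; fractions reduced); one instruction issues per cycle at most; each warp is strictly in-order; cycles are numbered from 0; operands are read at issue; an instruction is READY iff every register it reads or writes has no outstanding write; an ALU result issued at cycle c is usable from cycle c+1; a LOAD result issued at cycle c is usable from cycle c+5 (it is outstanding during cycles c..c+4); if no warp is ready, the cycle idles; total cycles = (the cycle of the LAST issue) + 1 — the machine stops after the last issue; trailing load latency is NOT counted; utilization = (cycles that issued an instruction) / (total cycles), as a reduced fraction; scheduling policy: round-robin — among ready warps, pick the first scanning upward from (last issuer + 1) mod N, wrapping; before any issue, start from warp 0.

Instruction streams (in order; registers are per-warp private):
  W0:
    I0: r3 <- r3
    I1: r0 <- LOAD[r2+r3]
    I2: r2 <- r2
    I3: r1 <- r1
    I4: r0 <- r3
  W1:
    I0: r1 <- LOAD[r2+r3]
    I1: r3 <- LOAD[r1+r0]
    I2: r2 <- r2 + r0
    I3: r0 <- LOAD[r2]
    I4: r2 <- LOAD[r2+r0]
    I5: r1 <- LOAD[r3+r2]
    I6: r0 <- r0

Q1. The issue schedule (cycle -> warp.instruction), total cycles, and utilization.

cycle 0: W0.I0
cycle 1: W1.I0
cycle 2: W0.I1
cycle 3: W0.I2
cycle 4: W0.I3
cycle 5: idle
cycle 6: W1.I1
cycle 7: W0.I4
cycle 8: W1.I2
cycle 9: W1.I3
cycle 10: idle
cycle 11: idle
cycle 12: idle
cycle 13: idle
cycle 14: W1.I4
cycle 15: idle
cycle 16: idle
cycle 17: idle
cycle 18: idle
cycle 19: W1.I5
cycle 20: W1.I6

Answer: 21 cycles, utilization 4/7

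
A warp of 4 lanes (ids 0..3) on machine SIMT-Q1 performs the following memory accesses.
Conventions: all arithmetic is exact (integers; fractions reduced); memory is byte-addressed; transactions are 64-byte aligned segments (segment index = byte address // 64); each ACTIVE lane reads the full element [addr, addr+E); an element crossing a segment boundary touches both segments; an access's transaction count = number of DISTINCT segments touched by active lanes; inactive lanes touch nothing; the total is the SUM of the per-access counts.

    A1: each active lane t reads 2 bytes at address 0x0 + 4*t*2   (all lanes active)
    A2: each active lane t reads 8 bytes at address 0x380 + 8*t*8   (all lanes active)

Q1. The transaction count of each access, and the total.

A1: 1 transaction
A2: 4 transactions

Answer: 1,4; total 5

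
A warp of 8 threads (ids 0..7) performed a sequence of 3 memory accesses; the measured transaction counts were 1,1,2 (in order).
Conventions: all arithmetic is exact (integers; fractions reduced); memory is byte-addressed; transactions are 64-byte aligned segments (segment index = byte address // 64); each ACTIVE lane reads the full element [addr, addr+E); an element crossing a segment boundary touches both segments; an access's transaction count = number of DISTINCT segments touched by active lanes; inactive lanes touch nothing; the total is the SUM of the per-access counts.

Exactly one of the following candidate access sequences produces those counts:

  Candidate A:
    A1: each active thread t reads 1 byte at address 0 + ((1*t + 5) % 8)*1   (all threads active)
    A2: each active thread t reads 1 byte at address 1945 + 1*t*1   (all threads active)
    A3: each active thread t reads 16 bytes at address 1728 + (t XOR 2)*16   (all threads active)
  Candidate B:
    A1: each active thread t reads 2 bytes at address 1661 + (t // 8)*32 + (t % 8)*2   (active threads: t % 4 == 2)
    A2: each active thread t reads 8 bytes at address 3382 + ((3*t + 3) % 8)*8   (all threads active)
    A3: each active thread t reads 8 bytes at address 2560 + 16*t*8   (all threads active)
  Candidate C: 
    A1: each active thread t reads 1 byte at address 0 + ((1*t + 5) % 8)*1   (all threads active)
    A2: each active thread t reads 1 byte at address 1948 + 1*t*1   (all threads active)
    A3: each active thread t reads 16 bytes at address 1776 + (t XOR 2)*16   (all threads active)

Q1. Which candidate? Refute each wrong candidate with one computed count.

B: A2 gives 2 transactions, not 1
C: A3 gives 3 transactions, not 2
A: all counts match (1,1,2)

Answer: A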